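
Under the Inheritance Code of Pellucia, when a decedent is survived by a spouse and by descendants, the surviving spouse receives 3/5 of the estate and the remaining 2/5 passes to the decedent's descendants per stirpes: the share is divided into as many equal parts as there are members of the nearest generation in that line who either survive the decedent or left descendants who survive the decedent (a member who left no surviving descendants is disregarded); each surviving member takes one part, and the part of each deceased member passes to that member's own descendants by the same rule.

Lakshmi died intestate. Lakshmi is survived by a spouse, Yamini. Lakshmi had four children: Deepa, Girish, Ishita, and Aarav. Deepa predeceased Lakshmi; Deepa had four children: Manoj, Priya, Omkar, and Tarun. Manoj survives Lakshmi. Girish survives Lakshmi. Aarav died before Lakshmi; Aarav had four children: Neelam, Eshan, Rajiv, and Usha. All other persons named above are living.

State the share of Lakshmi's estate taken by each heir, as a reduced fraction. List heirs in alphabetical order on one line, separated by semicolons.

Eshan 1/40; Girish 1/10; Ishita 1/10; Manoj 1/40; Neelam 1/40; Omkar 1/40; Priya 1/40; Rajiv 1/40; Tarun 1/40; Usha 1/40; Yamini 3/5

Yamini, as surviving spouse, takes 3/5.
The remaining 2/5 passes to Lakshmi's descendants per stirpes.
The 2/5 is divided into 4 equal shares of 1/10 among Deepa, Girish, Ishita, Aarav.
Deepa predeceased; the 1/10 allotted to Deepa's branch passes to Deepa's issue by representation.
The 1/10 is divided into 4 equal shares of 1/40 among Manoj, Priya, Omkar, Tarun.
Manoj is living and takes 1/40.
Priya is living and takes 1/40.
Omkar is living and takes 1/40.
Tarun is living and takes 1/40.
Girish is living and takes 1/10.
Ishita is living and takes 1/10.
Aarav predeceased; the 1/10 allotted to Aarav's branch passes to Aarav's issue by representation.
The 1/10 is divided into 4 equal shares of 1/40 among Neelam, Eshan, Rajiv, Usha.
Neelam is living and takes 1/40.
Eshan is living and takes 1/40.
Rajiv is living and takes 1/40.
Usha is living and takes 1/40.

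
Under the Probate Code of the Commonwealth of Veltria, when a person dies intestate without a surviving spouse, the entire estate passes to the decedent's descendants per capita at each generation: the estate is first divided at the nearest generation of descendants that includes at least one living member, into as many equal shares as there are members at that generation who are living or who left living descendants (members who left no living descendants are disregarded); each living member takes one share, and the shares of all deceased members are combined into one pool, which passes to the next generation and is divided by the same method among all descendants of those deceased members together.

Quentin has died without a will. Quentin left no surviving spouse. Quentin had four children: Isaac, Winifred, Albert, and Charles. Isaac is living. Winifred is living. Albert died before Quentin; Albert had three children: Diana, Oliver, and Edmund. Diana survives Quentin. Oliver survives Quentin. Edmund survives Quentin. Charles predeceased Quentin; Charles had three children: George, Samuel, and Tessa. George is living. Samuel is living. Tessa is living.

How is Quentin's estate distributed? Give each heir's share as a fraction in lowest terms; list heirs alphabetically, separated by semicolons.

Diana 1/12; Edmund 1/12; George 1/12; Isaac 1/4; Oliver 1/12; Samuel 1/12; Tessa 1/12; Winifred 1/4

There is no surviving spouse, so the entire estate passes to Quentin's descendants per capita at each generation.
At generation 1 (Isaac, Winifred, Albert, Charles) there are 4 shares of (1)/4 = 1/4 each.
Living: Isaac and Winifred — each takes 1/4.
Deceased: Albert and Charles. Their combined 1/2 is pooled and carried to generation 2.
At generation 2 (Diana, Oliver, Edmund, George, Samuel, Tessa) there are 6 shares of (1/2)/6 = 1/12 each.
Living: Diana, Oliver, Edmund, George, Samuel, and Tessa — each takes 1/12.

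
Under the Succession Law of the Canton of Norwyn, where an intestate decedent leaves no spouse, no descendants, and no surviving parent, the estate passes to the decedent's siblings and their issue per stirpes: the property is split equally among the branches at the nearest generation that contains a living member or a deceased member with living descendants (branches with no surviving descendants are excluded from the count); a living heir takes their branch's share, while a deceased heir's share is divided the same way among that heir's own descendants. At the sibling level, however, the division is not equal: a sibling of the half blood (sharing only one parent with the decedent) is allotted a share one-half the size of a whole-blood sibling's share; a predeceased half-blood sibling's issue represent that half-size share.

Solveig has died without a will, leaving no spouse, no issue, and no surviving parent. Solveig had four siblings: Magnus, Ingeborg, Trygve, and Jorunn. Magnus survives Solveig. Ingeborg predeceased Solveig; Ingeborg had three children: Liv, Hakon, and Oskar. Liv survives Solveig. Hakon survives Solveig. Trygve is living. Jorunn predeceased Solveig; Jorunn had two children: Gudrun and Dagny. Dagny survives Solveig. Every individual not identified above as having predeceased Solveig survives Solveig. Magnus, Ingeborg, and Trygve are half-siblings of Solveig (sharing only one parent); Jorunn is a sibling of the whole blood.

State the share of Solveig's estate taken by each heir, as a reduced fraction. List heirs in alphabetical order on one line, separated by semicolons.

Dagny 1/5; Gudrun 1/5; Hakon 1/15; Liv 1/15; Magnus 1/5; Oskar 1/15; Trygve 1/5

No spouse, descendants, or parent survives, so the estate passes to Solveig's siblings per stirpes.
Half-blood siblings count for one-half the weight of whole-blood siblings at the initial division.
Dividing 1 in proportion to weights (total weight 5/2): Magnus (weight 1/2) → 1/5; Ingeborg (weight 1/2) → 1/5; Trygve (weight 1/2) → 1/5; Jorunn (weight 1) → 2/5.
Magnus is living and takes 1/5.
Ingeborg predeceased; the 1/5 allotted to Ingeborg's branch passes to Ingeborg's issue by representation.
The 1/5 is divided into 3 equal shares of 1/15 among Liv, Hakon, Oskar.
Liv is living and takes 1/15.
Hakon is living and takes 1/15.
Oskar is living and takes 1/15.
Trygve is living and takes 1/5.
Jorunn predeceased; the 2/5 allotted to Jorunn's branch passes to Jorunn's issue by representation.
The 2/5 is divided into 2 equal shares of 1/5 among Gudrun, Dagny.
Gudrun is living and takes 1/5.
Dagny is living and takes 1/5.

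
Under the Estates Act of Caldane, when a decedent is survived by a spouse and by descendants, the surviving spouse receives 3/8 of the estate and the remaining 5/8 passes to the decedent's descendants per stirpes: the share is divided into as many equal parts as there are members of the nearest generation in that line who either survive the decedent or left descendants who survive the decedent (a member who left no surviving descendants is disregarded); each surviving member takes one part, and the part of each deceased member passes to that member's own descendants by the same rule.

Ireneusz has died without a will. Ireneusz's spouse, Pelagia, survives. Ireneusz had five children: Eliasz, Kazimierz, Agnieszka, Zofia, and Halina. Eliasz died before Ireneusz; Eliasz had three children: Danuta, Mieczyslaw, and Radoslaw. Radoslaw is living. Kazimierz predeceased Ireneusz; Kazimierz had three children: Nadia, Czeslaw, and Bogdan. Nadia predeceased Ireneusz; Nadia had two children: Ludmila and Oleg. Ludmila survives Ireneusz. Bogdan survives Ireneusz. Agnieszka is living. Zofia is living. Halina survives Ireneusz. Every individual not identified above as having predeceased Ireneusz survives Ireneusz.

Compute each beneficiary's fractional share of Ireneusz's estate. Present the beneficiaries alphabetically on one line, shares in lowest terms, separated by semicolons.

Agnieszka 1/8; Bogdan 1/24; Czeslaw 1/24; Danuta 1/24; Halina 1/8; Ludmila 1/48; Mieczyslaw 1/24; Oleg 1/48; Pelagia 3/8; Radoslaw 1/24; Zofia 1/8

Pelagia, as surviving spouse, takes 3/8.
The remaining 5/8 passes to Ireneusz's descendants per stirpes.
The 5/8 is divided into 5 equal shares of 1/8 among Eliasz, Kazimierz, Agnieszka, Zofia, Halina.
Eliasz predeceased; the 1/8 allotted to Eliasz's branch passes to Eliasz's issue by representation.
The 1/8 is divided into 3 equal shares of 1/24 among Danuta, Mieczyslaw, Radoslaw.
Danuta is living and takes 1/24.
Mieczyslaw is living and takes 1/24.
Radoslaw is living and takes 1/24.
Kazimierz predeceased; the 1/8 allotted to Kazimierz's branch passes to Kazimierz's issue by representation.
The 1/8 is divided into 3 equal shares of 1/24 among Nadia, Czeslaw, Bogdan.
Nadia predeceased; the 1/24 allotted to Nadia's branch passes to Nadia's issue by representation.
The 1/24 is divided into 2 equal shares of 1/48 among Ludmila, Oleg.
Ludmila is living and takes 1/48.
Oleg is living and takes 1/48.
Czeslaw is living and takes 1/24.
Bogdan is living and takes 1/24.
Agnieszka is living and takes 1/8.
Zofia is living and takes 1/8.
Halina is living and takes 1/8.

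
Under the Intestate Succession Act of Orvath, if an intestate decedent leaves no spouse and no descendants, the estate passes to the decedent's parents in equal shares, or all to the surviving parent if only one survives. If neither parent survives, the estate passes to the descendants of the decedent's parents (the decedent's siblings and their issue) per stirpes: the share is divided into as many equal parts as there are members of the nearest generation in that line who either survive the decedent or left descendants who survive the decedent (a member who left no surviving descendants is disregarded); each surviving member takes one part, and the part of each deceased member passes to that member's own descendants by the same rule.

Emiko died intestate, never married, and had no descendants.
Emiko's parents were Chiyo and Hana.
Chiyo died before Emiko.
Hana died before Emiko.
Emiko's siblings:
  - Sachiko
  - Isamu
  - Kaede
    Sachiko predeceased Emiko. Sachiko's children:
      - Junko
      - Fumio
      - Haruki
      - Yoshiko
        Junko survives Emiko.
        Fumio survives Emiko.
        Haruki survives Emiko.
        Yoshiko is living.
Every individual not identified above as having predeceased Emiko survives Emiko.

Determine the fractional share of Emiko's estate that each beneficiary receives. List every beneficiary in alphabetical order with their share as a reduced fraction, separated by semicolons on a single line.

Neither parent survives and there are no descendants, so the estate passes to Emiko's siblings and their issue per stirpes.
The estate is divided into 3 equal shares of 1/3 among Sachiko, Isamu, Kaede.
Sachiko predeceased; the 1/3 allotted to Sachiko's branch passes to Sachiko's issue by representation.
The 1/3 is divided into 4 equal shares of 1/12 among Junko, Fumio, Haruki, Yoshiko.
Junko is living and takes 1/12.
Fumio is living and takes 1/12.
Haruki is living and takes 1/12.
Yoshiko is living and takes 1/12.
Isamu is living and takes 1/3.
Kaede is living and takes 1/3.

Fumio 1/12; Haruki 1/12; Isamu 1/3; Junko 1/12; Kaede 1/3; Yoshiko 1/12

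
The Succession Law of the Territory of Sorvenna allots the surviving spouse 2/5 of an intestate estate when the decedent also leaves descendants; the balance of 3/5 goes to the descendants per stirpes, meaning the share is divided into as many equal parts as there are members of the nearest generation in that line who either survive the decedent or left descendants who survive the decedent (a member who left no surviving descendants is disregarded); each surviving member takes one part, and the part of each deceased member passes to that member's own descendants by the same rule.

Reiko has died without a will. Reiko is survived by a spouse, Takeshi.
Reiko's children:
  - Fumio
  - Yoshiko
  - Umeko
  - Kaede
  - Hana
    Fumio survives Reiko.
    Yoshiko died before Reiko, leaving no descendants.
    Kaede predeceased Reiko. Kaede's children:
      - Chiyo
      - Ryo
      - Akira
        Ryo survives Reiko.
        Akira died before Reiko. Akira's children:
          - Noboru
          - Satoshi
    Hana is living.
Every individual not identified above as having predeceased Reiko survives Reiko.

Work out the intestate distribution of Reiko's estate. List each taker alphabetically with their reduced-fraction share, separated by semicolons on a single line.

Chiyo 1/20; Fumio 3/20; Hana 3/20; Noboru 1/40; Ryo 1/20; Satoshi 1/40; Takeshi 2/5; Umeko 3/20

Takeshi, as surviving spouse, takes 2/5.
The remaining 3/5 passes to Reiko's descendants per stirpes.
Yoshiko left no surviving issue, so that branch lapses and is disregarded.
The 3/5 is divided into 4 equal shares of 3/20 among Fumio, Umeko, Kaede, Hana.
Fumio is living and takes 3/20.
Umeko is living and takes 3/20.
Kaede predeceased; the 3/20 allotted to Kaede's branch passes to Kaede's issue by representation.
The 3/20 is divided into 3 equal shares of 1/20 among Chiyo, Ryo, Akira.
Chiyo is living and takes 1/20.
Ryo is living and takes 1/20.
Akira predeceased; the 1/20 allotted to Akira's branch passes to Akira's issue by representation.
The 1/20 is divided into 2 equal shares of 1/40 among Noboru, Satoshi.
Noboru is living and takes 1/40.
Satoshi is living and takes 1/40.
Hana is living and takes 3/20.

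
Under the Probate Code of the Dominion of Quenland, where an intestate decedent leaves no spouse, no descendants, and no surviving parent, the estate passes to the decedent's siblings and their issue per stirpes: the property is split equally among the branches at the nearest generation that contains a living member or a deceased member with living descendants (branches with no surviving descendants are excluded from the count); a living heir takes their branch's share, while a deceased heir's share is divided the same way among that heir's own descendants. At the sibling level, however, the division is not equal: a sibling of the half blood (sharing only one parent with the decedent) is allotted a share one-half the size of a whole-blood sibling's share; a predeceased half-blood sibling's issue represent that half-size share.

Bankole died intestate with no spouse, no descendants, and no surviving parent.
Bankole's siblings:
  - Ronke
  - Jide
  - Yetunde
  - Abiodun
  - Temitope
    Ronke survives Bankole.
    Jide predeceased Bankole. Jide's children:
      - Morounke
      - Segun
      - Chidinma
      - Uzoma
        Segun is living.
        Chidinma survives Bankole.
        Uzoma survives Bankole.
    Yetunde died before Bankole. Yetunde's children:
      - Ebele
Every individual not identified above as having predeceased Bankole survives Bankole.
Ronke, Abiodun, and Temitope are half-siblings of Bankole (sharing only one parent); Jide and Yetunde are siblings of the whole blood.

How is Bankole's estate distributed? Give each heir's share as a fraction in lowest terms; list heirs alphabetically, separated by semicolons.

No spouse, descendants, or parent survives, so the estate passes to Bankole's siblings per stirpes.
Half-blood siblings count for one-half the weight of whole-blood siblings at the initial division.
Dividing 1 in proportion to weights (total weight 7/2): Ronke (weight 1/2) → 1/7; Jide (weight 1) → 2/7; Yetunde (weight 1) → 2/7; Abiodun (weight 1/2) → 1/7; Temitope (weight 1/2) → 1/7.
Ronke is living and takes 1/7.
Jide predeceased; the 2/7 allotted to Jide's branch passes to Jide's issue by representation.
The 2/7 is divided into 4 equal shares of 1/14 among Morounke, Segun, Chidinma, Uzoma.
Morounke is living and takes 1/14.
Segun is living and takes 1/14.
Chidinma is living and takes 1/14.
Uzoma is living and takes 1/14.
Yetunde predeceased; the 2/7 allotted to Yetunde's branch passes to Yetunde's issue by representation.
Ebele is the sole taker at this level and receives the full 2/7.
Abiodun is living and takes 1/7.
Temitope is living and takes 1/7.

Abiodun 1/7; Chidinma 1/14; Ebele 2/7; Morounke 1/14; Ronke 1/7; Segun 1/14; Temitope 1/7; Uzoma 1/14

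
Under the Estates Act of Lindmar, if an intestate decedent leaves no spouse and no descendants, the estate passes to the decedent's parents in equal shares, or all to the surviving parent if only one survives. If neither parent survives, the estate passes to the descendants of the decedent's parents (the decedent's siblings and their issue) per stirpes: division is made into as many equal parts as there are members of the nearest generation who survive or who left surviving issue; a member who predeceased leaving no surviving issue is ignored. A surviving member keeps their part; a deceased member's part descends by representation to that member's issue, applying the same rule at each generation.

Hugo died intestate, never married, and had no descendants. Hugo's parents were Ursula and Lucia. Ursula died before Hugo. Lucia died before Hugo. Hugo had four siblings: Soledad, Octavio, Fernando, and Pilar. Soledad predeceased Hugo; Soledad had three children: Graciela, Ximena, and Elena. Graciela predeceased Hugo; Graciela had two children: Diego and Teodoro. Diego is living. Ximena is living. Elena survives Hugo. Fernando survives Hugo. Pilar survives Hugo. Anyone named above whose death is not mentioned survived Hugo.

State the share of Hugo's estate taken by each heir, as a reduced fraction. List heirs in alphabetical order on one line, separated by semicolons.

Neither parent survives and there are no descendants, so the estate passes to Hugo's siblings and their issue per stirpes.
The estate is divided into 4 equal shares of 1/4 among Soledad, Octavio, Fernando, Pilar.
Soledad predeceased; the 1/4 allotted to Soledad's branch passes to Soledad's issue by representation.
The 1/4 is divided into 3 equal shares of 1/12 among Graciela, Ximena, Elena.
Graciela predeceased; the 1/12 allotted to Graciela's branch passes to Graciela's issue by representation.
The 1/12 is divided into 2 equal shares of 1/24 among Diego, Teodoro.
Diego is living and takes 1/24.
Teodoro is living and takes 1/24.
Ximena is living and takes 1/12.
Elena is living and takes 1/12.
Octavio is living and takes 1/4.
Fernando is living and takes 1/4.
Pilar is living and takes 1/4.

Diego 1/24; Elena 1/12; Fernando 1/4; Octavio 1/4; Pilar 1/4; Teodoro 1/24; Ximena 1/12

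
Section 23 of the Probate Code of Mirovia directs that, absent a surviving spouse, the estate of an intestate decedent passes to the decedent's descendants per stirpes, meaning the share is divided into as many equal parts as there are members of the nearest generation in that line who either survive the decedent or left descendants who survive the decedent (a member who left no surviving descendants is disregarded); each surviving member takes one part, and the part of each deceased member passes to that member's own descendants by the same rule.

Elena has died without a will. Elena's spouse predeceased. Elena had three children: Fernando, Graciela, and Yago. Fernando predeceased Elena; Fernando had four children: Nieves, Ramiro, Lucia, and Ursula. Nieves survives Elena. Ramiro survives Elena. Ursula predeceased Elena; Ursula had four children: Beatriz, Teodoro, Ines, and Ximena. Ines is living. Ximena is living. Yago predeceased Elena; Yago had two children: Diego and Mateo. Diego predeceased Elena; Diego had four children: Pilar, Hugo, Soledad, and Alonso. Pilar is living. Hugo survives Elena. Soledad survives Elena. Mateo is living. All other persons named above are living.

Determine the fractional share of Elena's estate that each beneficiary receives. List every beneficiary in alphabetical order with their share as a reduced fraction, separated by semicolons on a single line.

Alonso 1/24; Beatriz 1/48; Graciela 1/3; Hugo 1/24; Ines 1/48; Lucia 1/12; Mateo 1/6; Nieves 1/12; Pilar 1/24; Ramiro 1/12; Soledad 1/24; Teodoro 1/48; Ximena 1/48

There is no surviving spouse, so the entire estate passes to Elena's descendants per stirpes.
The estate is divided into 3 equal shares of 1/3 among Fernando, Graciela, Yago.
Fernando predeceased; the 1/3 allotted to Fernando's branch passes to Fernando's issue by representation.
The 1/3 is divided into 4 equal shares of 1/12 among Nieves, Ramiro, Lucia, Ursula.
Nieves is living and takes 1/12.
Ramiro is living and takes 1/12.
Lucia is living and takes 1/12.
Ursula predeceased; the 1/12 allotted to Ursula's branch passes to Ursula's issue by representation.
The 1/12 is divided into 4 equal shares of 1/48 among Beatriz, Teodoro, Ines, Ximena.
Beatriz is living and takes 1/48.
Teodoro is living and takes 1/48.
Ines is living and takes 1/48.
Ximena is living and takes 1/48.
Graciela is living and takes 1/3.
Yago predeceased; the 1/3 allotted to Yago's branch passes to Yago's issue by representation.
The 1/3 is divided into 2 equal shares of 1/6 among Diego, Mateo.
Diego predeceased; the 1/6 allotted to Diego's branch passes to Diego's issue by representation.
The 1/6 is divided into 4 equal shares of 1/24 among Pilar, Hugo, Soledad, Alonso.
Pilar is living and takes 1/24.
Hugo is living and takes 1/24.
Soledad is living and takes 1/24.
Alonso is living and takes 1/24.
Mateo is living and takes 1/6.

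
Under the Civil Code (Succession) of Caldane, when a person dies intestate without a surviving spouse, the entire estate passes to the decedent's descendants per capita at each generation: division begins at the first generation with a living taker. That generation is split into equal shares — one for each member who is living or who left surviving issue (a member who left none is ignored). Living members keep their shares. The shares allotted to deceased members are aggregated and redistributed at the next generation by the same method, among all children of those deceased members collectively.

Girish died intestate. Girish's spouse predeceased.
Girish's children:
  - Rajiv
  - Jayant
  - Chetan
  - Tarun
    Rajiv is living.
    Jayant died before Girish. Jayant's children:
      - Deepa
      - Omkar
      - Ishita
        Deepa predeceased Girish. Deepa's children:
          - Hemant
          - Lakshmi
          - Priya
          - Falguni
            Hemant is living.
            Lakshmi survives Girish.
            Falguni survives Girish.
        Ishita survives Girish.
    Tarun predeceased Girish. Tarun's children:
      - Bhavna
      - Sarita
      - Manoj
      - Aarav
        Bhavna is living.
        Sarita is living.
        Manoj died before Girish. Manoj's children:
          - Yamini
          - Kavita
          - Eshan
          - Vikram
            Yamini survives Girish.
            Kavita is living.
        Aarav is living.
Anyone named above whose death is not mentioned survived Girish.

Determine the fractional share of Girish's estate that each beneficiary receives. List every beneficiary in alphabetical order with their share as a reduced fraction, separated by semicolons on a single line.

There is no surviving spouse, so the entire estate passes to Girish's descendants per capita at each generation.
At generation 1 (Rajiv, Jayant, Chetan, Tarun) there are 4 shares of (1)/4 = 1/4 each.
Living: Rajiv and Chetan — each takes 1/4.
Deceased: Jayant and Tarun. Their combined 1/2 is pooled and carried to generation 2.
At generation 2 (Deepa, Omkar, Ishita, Bhavna, Sarita, Manoj, Aarav) there are 7 shares of (1/2)/7 = 1/14 each.
Living: Omkar, Ishita, Bhavna, Sarita, and Aarav — each takes 1/14.
Deceased: Deepa and Manoj. Their combined 1/7 is pooled and carried to generation 3.
At generation 3 (Hemant, Lakshmi, Priya, Falguni, Yamini, Kavita, Eshan, Vikram) there are 8 shares of (1/7)/8 = 1/56 each.
Living: Hemant, Lakshmi, Priya, Falguni, Yamini, Kavita, Eshan, and Vikram — each takes 1/56.

Aarav 1/14; Bhavna 1/14; Chetan 1/4; Eshan 1/56; Falguni 1/56; Hemant 1/56; Ishita 1/14; Kavita 1/56; Lakshmi 1/56; Omkar 1/14; Priya 1/56; Rajiv 1/4; Sarita 1/14; Vikram 1/56; Yamini 1/56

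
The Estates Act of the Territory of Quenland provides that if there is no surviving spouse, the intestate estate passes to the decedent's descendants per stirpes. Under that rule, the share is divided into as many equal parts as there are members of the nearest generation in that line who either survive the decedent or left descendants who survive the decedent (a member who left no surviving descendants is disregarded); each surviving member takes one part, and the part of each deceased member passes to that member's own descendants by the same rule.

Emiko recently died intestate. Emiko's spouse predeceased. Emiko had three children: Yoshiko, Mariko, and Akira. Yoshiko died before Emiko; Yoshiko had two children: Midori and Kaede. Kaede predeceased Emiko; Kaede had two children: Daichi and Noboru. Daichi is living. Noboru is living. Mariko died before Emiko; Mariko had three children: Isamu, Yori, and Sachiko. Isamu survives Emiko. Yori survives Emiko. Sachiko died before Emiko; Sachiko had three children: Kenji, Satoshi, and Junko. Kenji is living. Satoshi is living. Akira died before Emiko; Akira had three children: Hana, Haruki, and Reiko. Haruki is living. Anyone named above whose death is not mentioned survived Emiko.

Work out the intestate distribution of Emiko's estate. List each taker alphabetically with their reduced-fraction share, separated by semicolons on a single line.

Daichi 1/12; Hana 1/9; Haruki 1/9; Isamu 1/9; Junko 1/27; Kenji 1/27; Midori 1/6; Noboru 1/12; Reiko 1/9; Satoshi 1/27; Yori 1/9

There is no surviving spouse, so the entire estate passes to Emiko's descendants per stirpes.
The estate is divided into 3 equal shares of 1/3 among Yoshiko, Mariko, Akira.
Yoshiko predeceased; the 1/3 allotted to Yoshiko's branch passes to Yoshiko's issue by representation.
The 1/3 is divided into 2 equal shares of 1/6 among Midori, Kaede.
Midori is living and takes 1/6.
Kaede predeceased; the 1/6 allotted to Kaede's branch passes to Kaede's issue by representation.
The 1/6 is divided into 2 equal shares of 1/12 among Daichi, Noboru.
Daichi is living and takes 1/12.
Noboru is living and takes 1/12.
Mariko predeceased; the 1/3 allotted to Mariko's branch passes to Mariko's issue by representation.
The 1/3 is divided into 3 equal shares of 1/9 among Isamu, Yori, Sachiko.
Isamu is living and takes 1/9.
Yori is living and takes 1/9.
Sachiko predeceased; the 1/9 allotted to Sachiko's branch passes to Sachiko's issue by representation.
The 1/9 is divided into 3 equal shares of 1/27 among Kenji, Satoshi, Junko.
Kenji is living and takes 1/27.
Satoshi is living and takes 1/27.
Junko is living and takes 1/27.
Akira predeceased; the 1/3 allotted to Akira's branch passes to Akira's issue by representation.
The 1/3 is divided into 3 equal shares of 1/9 among Hana, Haruki, Reiko.
Hana is living and takes 1/9.
Haruki is living and takes 1/9.
Reiko is living and takes 1/9.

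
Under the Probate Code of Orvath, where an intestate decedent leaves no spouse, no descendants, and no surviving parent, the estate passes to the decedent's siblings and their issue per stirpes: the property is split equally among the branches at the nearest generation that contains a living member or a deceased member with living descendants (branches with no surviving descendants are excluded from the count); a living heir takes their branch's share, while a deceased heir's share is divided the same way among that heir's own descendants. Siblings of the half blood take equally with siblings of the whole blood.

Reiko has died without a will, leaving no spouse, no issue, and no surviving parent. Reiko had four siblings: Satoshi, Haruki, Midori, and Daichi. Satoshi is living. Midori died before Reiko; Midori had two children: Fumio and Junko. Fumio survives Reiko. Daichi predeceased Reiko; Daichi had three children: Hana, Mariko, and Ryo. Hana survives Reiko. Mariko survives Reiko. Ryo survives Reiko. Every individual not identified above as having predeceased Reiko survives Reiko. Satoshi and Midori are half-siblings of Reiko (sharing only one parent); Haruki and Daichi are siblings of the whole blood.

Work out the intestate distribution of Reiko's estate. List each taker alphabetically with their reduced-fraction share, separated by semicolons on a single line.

No spouse, descendants, or parent survives, so the estate passes to Reiko's siblings per stirpes.
Half-blood and whole-blood siblings take equally under the stated rule.
The estate is divided into 4 equal shares of 1/4 among Satoshi, Haruki, Midori, Daichi.
Satoshi is living and takes 1/4.
Haruki is living and takes 1/4.
Midori predeceased; the 1/4 allotted to Midori's branch passes to Midori's issue by representation.
The 1/4 is divided into 2 equal shares of 1/8 among Fumio, Junko.
Fumio is living and takes 1/8.
Junko is living and takes 1/8.
Daichi predeceased; the 1/4 allotted to Daichi's branch passes to Daichi's issue by representation.
The 1/4 is divided into 3 equal shares of 1/12 among Hana, Mariko, Ryo.
Hana is living and takes 1/12.
Mariko is living and takes 1/12.
Ryo is living and takes 1/12.

Fumio 1/8; Hana 1/12; Haruki 1/4; Junko 1/8; Mariko 1/12; Ryo 1/12; Satoshi 1/4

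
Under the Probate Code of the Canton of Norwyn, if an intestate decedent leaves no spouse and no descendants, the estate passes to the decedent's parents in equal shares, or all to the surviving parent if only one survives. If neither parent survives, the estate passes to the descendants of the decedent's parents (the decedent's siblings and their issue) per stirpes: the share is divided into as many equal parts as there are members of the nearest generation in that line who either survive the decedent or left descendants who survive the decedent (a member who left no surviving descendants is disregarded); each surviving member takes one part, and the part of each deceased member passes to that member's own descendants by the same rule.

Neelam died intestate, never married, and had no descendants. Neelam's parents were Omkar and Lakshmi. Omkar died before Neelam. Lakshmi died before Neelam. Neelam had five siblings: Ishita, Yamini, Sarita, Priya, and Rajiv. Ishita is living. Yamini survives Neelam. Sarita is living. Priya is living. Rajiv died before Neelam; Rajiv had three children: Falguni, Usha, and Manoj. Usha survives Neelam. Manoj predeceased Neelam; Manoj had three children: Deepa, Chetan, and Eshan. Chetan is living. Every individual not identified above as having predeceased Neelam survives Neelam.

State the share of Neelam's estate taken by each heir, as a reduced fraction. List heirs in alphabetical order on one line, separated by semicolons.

Neither parent survives and there are no descendants, so the estate passes to Neelam's siblings and their issue per stirpes.
The estate is divided into 5 equal shares of 1/5 among Ishita, Yamini, Sarita, Priya, Rajiv.
Ishita is living and takes 1/5.
Yamini is living and takes 1/5.
Sarita is living and takes 1/5.
Priya is living and takes 1/5.
Rajiv predeceased; the 1/5 allotted to Rajiv's branch passes to Rajiv's issue by representation.
The 1/5 is divided into 3 equal shares of 1/15 among Falguni, Usha, Manoj.
Falguni is living and takes 1/15.
Usha is living and takes 1/15.
Manoj predeceased; the 1/15 allotted to Manoj's branch passes to Manoj's issue by representation.
The 1/15 is divided into 3 equal shares of 1/45 among Deepa, Chetan, Eshan.
Deepa is living and takes 1/45.
Chetan is living and takes 1/45.
Eshan is living and takes 1/45.

Chetan 1/45; Deepa 1/45; Eshan 1/45; Falguni 1/15; Ishita 1/5; Priya 1/5; Sarita 1/5; Usha 1/15; Yamini 1/5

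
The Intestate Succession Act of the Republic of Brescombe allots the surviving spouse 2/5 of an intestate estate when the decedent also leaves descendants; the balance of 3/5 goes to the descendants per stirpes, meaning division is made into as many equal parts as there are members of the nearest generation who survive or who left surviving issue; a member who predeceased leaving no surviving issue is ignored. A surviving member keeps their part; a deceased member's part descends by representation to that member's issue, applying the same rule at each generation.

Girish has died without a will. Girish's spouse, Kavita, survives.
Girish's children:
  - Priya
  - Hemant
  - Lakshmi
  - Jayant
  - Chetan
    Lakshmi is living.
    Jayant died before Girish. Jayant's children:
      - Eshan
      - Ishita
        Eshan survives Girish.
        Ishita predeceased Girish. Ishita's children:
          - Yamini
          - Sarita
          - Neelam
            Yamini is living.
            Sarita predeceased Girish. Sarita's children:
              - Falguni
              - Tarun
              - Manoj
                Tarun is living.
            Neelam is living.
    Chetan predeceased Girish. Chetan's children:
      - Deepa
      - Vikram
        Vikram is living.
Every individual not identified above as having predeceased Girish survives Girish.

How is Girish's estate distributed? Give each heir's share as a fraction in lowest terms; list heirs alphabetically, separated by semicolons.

Deepa 3/50; Eshan 3/50; Falguni 1/150; Hemant 3/25; Kavita 2/5; Lakshmi 3/25; Manoj 1/150; Neelam 1/50; Priya 3/25; Tarun 1/150; Vikram 3/50; Yamini 1/50

Kavita, as surviving spouse, takes 2/5.
The remaining 3/5 passes to Girish's descendants per stirpes.
The 3/5 is divided into 5 equal shares of 3/25 among Priya, Hemant, Lakshmi, Jayant, Chetan.
Priya is living and takes 3/25.
Hemant is living and takes 3/25.
Lakshmi is living and takes 3/25.
Jayant predeceased; the 3/25 allotted to Jayant's branch passes to Jayant's issue by representation.
The 3/25 is divided into 2 equal shares of 3/50 among Eshan, Ishita.
Eshan is living and takes 3/50.
Ishita predeceased; the 3/50 allotted to Ishita's branch passes to Ishita's issue by representation.
The 3/50 is divided into 3 equal shares of 1/50 among Yamini, Sarita, Neelam.
Yamini is living and takes 1/50.
Sarita predeceased; the 1/50 allotted to Sarita's branch passes to Sarita's issue by representation.
The 1/50 is divided into 3 equal shares of 1/150 among Falguni, Tarun, Manoj.
Falguni is living and takes 1/150.
Tarun is living and takes 1/150.
Manoj is living and takes 1/150.
Neelam is living and takes 1/50.
Chetan predeceased; the 3/25 allotted to Chetan's branch passes to Chetan's issue by representation.
The 3/25 is divided into 2 equal shares of 3/50 among Deepa, Vikram.
Deepa is living and takes 3/50.
Vikram is living and takes 3/50.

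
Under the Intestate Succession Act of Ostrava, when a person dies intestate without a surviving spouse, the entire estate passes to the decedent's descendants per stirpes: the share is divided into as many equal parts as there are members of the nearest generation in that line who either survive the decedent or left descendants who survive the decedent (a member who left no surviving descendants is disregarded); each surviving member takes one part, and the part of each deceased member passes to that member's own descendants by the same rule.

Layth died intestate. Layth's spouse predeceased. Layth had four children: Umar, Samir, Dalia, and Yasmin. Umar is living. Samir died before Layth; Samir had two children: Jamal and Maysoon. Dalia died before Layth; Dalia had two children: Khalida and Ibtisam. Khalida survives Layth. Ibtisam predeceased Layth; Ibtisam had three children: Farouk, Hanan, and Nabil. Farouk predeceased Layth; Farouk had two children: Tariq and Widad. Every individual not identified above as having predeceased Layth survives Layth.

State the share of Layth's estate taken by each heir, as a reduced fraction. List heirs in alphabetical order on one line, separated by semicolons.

Hanan 1/24; Jamal 1/8; Khalida 1/8; Maysoon 1/8; Nabil 1/24; Tariq 1/48; Umar 1/4; Widad 1/48; Yasmin 1/4

There is no surviving spouse, so the entire estate passes to Layth's descendants per stirpes.
The estate is divided into 4 equal shares of 1/4 among Umar, Samir, Dalia, Yasmin.
Umar is living and takes 1/4.
Samir predeceased; the 1/4 allotted to Samir's branch passes to Samir's issue by representation.
The 1/4 is divided into 2 equal shares of 1/8 among Jamal, Maysoon.
Jamal is living and takes 1/8.
Maysoon is living and takes 1/8.
Dalia predeceased; the 1/4 allotted to Dalia's branch passes to Dalia's issue by representation.
The 1/4 is divided into 2 equal shares of 1/8 among Khalida, Ibtisam.
Khalida is living and takes 1/8.
Ibtisam predeceased; the 1/8 allotted to Ibtisam's branch passes to Ibtisam's issue by representation.
The 1/8 is divided into 3 equal shares of 1/24 among Farouk, Hanan, Nabil.
Farouk predeceased; the 1/24 allotted to Farouk's branch passes to Farouk's issue by representation.
The 1/24 is divided into 2 equal shares of 1/48 among Tariq, Widad.
Tariq is living and takes 1/48.
Widad is living and takes 1/48.
Hanan is living and takes 1/24.
Nabil is living and takes 1/24.
Yasmin is living and takes 1/4.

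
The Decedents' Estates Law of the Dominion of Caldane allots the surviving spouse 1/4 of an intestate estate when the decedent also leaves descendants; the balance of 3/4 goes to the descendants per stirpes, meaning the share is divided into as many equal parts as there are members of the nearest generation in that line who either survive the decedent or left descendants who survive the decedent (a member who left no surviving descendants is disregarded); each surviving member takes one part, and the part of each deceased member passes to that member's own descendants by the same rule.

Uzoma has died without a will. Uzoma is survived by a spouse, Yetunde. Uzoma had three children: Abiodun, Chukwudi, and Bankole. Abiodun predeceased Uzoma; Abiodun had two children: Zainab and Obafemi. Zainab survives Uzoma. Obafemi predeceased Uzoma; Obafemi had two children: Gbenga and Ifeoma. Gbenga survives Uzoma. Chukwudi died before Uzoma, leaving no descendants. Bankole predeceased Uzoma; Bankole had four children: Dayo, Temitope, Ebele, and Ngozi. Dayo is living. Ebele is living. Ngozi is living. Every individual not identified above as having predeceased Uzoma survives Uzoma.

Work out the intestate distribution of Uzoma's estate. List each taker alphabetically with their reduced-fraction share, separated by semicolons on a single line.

Yetunde, as surviving spouse, takes 1/4.
The remaining 3/4 passes to Uzoma's descendants per stirpes.
Chukwudi left no surviving issue, so that branch lapses and is disregarded.
The 3/4 is divided into 2 equal shares of 3/8 among Abiodun, Bankole.
Abiodun predeceased; the 3/8 allotted to Abiodun's branch passes to Abiodun's issue by representation.
The 3/8 is divided into 2 equal shares of 3/16 among Zainab, Obafemi.
Zainab is living and takes 3/16.
Obafemi predeceased; the 3/16 allotted to Obafemi's branch passes to Obafemi's issue by representation.
The 3/16 is divided into 2 equal shares of 3/32 among Gbenga, Ifeoma.
Gbenga is living and takes 3/32.
Ifeoma is living and takes 3/32.
Bankole predeceased; the 3/8 allotted to Bankole's branch passes to Bankole's issue by representation.
The 3/8 is divided into 4 equal shares of 3/32 among Dayo, Temitope, Ebele, Ngozi.
Dayo is living and takes 3/32.
Temitope is living and takes 3/32.
Ebele is living and takes 3/32.
Ngozi is living and takes 3/32.

Dayo 3/32; Ebele 3/32; Gbenga 3/32; Ifeoma 3/32; Ngozi 3/32; Temitope 3/32; Yetunde 1/4; Zainab 3/16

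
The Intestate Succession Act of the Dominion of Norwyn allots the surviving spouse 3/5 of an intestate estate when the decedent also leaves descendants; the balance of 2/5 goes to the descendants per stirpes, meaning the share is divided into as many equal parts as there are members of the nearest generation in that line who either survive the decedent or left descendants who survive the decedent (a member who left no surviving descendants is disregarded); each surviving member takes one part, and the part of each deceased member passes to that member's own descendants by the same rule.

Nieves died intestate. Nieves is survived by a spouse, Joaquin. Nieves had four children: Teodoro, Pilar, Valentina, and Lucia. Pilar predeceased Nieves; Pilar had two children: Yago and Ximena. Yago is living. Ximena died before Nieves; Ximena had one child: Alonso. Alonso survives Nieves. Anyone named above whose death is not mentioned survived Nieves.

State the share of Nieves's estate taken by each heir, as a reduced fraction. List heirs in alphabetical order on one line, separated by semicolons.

Joaquin, as surviving spouse, takes 3/5.
The remaining 2/5 passes to Nieves's descendants per stirpes.
The 2/5 is divided into 4 equal shares of 1/10 among Teodoro, Pilar, Valentina, Lucia.
Teodoro is living and takes 1/10.
Pilar predeceased; the 1/10 allotted to Pilar's branch passes to Pilar's issue by representation.
The 1/10 is divided into 2 equal shares of 1/20 among Yago, Ximena.
Yago is living and takes 1/20.
Ximena predeceased; the 1/20 allotted to Ximena's branch passes to Ximena's issue by representation.
Alonso is the sole taker at this level and receives the full 1/20.
Valentina is living and takes 1/10.
Lucia is living and takes 1/10.

Alonso 1/20; Joaquin 3/5; Lucia 1/10; Teodoro 1/10; Valentina 1/10; Yago 1/20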